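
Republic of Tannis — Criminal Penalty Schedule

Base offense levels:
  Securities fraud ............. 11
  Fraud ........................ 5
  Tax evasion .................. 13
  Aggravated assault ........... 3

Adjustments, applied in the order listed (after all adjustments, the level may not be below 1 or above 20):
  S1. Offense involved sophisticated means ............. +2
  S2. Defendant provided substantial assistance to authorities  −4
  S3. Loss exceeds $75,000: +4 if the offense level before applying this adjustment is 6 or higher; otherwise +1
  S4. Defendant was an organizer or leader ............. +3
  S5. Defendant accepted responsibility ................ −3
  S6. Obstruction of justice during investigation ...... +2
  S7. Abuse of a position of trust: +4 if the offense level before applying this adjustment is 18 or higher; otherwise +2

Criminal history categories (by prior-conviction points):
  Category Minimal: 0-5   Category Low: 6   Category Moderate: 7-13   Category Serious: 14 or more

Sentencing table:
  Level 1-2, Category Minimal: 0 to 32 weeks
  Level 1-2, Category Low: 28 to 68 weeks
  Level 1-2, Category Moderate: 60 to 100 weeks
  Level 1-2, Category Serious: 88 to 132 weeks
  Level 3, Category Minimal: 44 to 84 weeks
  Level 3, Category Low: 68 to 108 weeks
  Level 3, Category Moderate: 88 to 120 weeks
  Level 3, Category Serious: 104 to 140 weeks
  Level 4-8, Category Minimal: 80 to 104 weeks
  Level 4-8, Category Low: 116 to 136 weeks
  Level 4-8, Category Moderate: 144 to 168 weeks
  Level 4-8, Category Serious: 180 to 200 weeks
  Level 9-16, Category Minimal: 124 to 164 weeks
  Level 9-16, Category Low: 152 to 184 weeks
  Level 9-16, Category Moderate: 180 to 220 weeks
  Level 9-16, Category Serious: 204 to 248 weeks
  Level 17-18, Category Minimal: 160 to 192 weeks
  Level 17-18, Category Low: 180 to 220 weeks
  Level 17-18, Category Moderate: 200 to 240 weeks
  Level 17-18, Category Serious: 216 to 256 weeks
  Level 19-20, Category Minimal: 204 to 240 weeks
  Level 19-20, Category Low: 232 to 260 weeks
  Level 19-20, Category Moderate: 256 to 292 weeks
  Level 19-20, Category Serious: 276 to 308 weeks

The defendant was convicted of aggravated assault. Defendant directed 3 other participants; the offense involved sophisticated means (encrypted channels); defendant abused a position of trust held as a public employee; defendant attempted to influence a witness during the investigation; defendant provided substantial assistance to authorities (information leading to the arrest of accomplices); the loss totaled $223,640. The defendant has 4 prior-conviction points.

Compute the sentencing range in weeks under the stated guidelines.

Base offense level for aggravated assault: 3.
S1 applies: 3 + 2 = 5.
S2 applies: 5 − 4 = 1.
S3 applies (level before this adjustment is 1 < 6, so +1): 1 + 1 = 2.
S4 applies: 2 + 3 = 5.
S5 does not apply.
S6 applies: 5 + 2 = 7.
S7 applies (level before this adjustment is 7 < 18, so +2): 7 + 2 = 9.
Final offense level: 9.
Criminal history: 4 prior points → Category Minimal (0-5).
Level 9 falls in the 9-16 band.
Grid: Level 9-16 × Category Minimal = 124-164 weeks.

124-164 weeks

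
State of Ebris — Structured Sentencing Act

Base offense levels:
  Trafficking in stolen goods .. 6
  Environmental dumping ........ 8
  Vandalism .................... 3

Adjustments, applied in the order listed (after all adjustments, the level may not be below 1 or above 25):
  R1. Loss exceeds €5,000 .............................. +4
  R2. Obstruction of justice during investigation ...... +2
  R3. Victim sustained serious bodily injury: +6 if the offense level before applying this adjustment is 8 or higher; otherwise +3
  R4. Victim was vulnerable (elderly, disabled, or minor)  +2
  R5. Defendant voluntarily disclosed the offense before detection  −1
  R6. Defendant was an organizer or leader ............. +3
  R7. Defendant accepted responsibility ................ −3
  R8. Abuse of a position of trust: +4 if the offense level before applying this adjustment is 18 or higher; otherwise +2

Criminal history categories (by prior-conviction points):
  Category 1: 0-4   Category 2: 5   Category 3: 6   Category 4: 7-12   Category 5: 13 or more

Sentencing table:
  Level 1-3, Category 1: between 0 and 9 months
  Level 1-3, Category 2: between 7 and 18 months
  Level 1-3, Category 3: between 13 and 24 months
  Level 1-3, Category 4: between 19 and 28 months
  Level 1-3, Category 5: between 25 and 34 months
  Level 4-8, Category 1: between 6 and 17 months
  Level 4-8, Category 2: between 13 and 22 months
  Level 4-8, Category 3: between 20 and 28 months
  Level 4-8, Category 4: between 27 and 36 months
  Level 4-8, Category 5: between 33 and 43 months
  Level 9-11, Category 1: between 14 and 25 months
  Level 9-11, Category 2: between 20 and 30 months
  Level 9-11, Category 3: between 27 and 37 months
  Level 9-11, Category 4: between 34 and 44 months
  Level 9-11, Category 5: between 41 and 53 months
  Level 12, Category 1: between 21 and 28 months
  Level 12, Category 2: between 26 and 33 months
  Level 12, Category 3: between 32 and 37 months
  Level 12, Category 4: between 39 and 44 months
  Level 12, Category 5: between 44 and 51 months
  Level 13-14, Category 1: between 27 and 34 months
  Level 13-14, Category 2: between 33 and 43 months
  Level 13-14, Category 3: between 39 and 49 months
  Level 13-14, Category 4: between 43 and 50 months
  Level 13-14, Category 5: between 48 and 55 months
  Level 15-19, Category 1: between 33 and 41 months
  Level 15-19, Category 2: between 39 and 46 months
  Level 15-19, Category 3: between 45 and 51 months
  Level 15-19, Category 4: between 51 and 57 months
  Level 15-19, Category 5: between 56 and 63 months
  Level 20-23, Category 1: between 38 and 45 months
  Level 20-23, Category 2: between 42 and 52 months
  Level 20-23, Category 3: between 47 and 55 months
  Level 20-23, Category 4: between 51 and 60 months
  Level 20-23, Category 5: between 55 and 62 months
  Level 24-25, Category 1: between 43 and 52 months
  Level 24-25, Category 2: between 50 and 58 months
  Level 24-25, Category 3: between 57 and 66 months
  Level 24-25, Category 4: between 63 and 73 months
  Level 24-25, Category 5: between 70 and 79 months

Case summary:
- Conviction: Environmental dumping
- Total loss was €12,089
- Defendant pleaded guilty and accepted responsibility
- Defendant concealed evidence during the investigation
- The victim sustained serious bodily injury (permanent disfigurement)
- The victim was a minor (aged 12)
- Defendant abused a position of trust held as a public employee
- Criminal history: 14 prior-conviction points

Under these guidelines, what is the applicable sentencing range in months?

55-62 months

Base offense level for environmental dumping: 8.
R1 applies: 8 + 4 = 12.
R2 applies: 12 + 2 = 14.
R3 applies (level before this adjustment is 14 ≥ 8, so +6): 14 + 6 = 20.
R4 applies: 20 + 2 = 22.
R5 does not apply.
R7 applies: 22 − 3 = 19.
R8 applies (level before this adjustment is 19 ≥ 18, so +4): 19 + 4 = 23.
Final offense level: 23.
Criminal history: 14 prior points → Category 5 (13+).
Level 23 falls in the 20-23 band.
Grid: Level 20-23 × Category 5 = 55-62 months.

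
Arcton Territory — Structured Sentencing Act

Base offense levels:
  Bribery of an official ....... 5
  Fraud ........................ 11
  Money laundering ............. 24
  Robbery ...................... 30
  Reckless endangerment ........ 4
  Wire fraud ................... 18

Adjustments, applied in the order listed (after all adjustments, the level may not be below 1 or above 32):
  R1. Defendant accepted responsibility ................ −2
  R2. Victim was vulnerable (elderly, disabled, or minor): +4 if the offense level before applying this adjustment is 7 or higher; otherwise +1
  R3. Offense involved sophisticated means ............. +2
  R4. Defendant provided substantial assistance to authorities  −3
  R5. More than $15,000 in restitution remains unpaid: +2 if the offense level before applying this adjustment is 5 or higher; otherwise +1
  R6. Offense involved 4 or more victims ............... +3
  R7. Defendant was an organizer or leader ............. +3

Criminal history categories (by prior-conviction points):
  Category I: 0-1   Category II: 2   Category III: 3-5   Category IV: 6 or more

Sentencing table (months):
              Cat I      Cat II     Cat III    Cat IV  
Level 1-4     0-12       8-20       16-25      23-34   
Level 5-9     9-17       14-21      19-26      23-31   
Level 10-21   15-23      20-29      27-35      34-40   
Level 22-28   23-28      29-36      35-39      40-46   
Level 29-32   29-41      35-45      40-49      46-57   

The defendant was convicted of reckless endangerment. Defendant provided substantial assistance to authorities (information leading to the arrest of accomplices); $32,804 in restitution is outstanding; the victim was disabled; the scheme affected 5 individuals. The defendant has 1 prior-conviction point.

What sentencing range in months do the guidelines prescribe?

Base offense level for reckless endangerment: 4.
R2 applies (level before this adjustment is 4 < 7, so +1): 4 + 1 = 5.
R3 does not apply.
R4 applies: 5 − 3 = 2.
R5 applies (level before this adjustment is 2 < 5, so +1): 2 + 1 = 3.
R6 applies: 3 + 3 = 6.
R7 does not apply.
Final offense level: 6.
Criminal history: 1 prior point → Category I (0-1).
Level 6 falls in the 5-9 band.
Grid: Level 5-9 × Category I = 9-17 months.

9-17 months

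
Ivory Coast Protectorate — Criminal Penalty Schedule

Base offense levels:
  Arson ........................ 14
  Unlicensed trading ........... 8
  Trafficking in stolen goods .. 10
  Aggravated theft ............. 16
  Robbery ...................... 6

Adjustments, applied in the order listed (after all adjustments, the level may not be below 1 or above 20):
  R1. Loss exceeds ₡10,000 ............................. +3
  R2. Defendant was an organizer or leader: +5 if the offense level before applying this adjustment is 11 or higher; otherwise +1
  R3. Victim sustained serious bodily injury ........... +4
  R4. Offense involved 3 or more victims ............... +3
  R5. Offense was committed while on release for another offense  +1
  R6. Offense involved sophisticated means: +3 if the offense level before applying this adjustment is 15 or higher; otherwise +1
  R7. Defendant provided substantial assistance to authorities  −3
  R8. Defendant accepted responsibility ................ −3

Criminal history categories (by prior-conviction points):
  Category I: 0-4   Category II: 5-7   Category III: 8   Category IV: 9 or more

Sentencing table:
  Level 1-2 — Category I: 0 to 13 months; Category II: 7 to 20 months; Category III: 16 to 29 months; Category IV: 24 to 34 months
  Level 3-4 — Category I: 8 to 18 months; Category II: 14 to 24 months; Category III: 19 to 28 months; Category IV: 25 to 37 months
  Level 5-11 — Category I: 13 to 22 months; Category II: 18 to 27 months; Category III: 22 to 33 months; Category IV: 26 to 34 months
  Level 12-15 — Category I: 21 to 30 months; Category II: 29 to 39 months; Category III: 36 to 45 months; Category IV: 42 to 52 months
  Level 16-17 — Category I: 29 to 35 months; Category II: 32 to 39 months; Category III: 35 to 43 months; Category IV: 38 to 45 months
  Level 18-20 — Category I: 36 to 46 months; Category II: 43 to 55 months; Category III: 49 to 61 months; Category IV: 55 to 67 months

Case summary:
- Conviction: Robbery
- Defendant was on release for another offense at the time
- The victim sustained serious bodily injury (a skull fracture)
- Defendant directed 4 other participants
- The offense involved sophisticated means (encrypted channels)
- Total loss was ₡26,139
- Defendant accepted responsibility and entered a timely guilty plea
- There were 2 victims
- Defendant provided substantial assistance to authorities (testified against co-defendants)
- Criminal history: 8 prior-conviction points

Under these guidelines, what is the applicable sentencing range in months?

Base offense level for robbery: 6.
R1 applies: 6 + 3 = 9.
R2 applies (level before this adjustment is 9 < 11, so +1): 9 + 1 = 10.
R3 applies: 10 + 4 = 14.
R5 applies: 14 + 1 = 15.
R6 applies (level before this adjustment is 15 ≥ 15, so +3): 15 + 3 = 18.
R7 applies: 18 − 3 = 15.
R8 applies: 15 − 3 = 12.
Final offense level: 12.
Criminal history: 8 prior points → Category III (8).
Level 12 falls in the 12-15 band.
Grid: Level 12-15 × Category III = 36-45 months.

36-45 months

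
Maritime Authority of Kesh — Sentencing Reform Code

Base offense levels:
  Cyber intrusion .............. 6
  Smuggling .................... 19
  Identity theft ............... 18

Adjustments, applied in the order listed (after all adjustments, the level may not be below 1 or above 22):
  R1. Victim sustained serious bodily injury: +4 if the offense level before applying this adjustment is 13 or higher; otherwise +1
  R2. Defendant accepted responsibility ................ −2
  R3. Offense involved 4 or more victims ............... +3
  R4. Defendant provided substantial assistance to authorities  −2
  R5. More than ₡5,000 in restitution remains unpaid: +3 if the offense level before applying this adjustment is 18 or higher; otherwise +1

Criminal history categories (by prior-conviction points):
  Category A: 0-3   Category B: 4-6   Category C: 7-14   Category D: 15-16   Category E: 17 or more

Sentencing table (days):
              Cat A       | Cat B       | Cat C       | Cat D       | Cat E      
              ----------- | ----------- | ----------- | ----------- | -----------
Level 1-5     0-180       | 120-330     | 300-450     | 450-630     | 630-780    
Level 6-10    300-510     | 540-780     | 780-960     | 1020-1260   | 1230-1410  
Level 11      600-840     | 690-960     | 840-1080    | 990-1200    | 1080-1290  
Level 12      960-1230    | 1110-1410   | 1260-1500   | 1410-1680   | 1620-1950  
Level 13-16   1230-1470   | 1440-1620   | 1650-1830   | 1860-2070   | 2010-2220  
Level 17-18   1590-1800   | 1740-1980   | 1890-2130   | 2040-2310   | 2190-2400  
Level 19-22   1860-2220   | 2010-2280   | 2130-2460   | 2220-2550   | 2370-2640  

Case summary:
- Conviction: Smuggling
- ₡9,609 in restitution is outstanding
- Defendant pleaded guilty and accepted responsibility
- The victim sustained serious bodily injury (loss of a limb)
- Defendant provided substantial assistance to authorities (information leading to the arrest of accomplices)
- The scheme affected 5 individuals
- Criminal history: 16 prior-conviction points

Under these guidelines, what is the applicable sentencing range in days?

2220-2550 days

Base offense level for smuggling: 19.
R1 applies (level before this adjustment is 19 ≥ 13, so +4): 19 + 4 = 23.
R2 applies: 23 − 2 = 21.
R3 applies: 21 + 3 = 24.
R4 applies: 24 − 2 = 22.
R5 applies (level before this adjustment is 22 ≥ 18, so +3): 22 + 3 = 25.
Level 25 exceeds the maximum of 22; capped at 22.
Final offense level: 22.
Criminal history: 16 prior points → Category D (15-16).
Level 22 falls in the 19-22 band.
Grid: Level 19-22 × Category D = 2220-2550 days.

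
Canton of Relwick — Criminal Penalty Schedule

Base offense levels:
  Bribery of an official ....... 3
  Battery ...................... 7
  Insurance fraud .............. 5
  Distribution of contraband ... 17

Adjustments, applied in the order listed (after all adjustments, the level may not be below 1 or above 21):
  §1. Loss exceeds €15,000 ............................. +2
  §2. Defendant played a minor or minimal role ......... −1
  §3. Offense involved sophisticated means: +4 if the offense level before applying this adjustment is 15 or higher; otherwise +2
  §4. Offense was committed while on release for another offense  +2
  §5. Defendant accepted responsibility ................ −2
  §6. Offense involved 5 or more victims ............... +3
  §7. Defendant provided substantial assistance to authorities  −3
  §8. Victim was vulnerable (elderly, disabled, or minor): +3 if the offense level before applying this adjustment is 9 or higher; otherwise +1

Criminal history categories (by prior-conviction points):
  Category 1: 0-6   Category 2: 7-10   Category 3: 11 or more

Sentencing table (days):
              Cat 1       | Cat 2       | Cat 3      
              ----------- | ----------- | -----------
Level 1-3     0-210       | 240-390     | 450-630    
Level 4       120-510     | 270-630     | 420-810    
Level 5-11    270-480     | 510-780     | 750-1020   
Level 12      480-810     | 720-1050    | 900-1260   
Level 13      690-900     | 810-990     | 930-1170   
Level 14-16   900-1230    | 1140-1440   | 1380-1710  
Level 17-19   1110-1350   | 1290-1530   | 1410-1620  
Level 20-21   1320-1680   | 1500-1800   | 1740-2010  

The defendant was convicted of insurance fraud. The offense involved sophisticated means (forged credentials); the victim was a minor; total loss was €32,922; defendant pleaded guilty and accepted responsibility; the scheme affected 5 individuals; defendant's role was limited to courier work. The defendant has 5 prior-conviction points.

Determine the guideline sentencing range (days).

Base offense level for insurance fraud: 5.
§1 applies: 5 + 2 = 7.
§2 applies: 7 − 1 = 6.
§3 applies (level before this adjustment is 6 < 15, so +2): 6 + 2 = 8.
§5 applies: 8 − 2 = 6.
§6 applies: 6 + 3 = 9.
§7 does not apply.
§8 applies (level before this adjustment is 9 ≥ 9, so +3): 9 + 3 = 12.
Final offense level: 12.
Criminal history: 5 prior points → Category 1 (0-6).
Level 12 falls in the 12 band.
Grid: Level 12 × Category 1 = 480-810 days.

480-810 days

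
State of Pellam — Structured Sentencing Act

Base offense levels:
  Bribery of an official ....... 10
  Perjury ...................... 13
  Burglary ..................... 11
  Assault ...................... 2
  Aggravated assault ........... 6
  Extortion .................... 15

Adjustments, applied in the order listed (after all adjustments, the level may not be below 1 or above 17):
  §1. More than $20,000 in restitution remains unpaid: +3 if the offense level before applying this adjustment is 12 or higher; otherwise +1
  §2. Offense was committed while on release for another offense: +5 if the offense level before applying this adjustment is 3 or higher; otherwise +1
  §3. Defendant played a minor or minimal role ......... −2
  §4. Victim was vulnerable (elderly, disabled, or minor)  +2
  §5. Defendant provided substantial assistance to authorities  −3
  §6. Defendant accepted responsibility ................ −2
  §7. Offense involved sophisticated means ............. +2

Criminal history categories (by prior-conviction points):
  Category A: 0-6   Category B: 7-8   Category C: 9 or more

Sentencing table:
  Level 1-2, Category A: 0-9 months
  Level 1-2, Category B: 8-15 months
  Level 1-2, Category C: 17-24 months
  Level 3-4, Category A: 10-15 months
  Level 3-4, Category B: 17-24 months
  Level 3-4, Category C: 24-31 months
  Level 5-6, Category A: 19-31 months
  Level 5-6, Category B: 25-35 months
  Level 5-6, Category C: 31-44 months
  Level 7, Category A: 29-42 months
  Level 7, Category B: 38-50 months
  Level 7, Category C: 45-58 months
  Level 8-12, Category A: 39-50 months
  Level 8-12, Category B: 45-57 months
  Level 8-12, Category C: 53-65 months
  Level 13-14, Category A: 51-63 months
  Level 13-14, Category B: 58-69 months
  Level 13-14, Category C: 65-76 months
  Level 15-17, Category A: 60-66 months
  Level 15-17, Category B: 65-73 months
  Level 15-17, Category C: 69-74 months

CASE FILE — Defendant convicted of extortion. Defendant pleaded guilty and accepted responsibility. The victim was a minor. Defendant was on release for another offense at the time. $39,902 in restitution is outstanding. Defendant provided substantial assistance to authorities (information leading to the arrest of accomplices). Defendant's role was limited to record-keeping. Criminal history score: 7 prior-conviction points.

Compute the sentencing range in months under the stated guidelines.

65-73 months

Base offense level for extortion: 15.
§1 applies (level before this adjustment is 15 ≥ 12, so +3): 15 + 3 = 18.
§2 applies (level before this adjustment is 18 ≥ 3, so +5): 18 + 5 = 23.
§3 applies: 23 − 2 = 21.
§4 applies: 21 + 2 = 23.
§5 applies: 23 − 3 = 20.
§6 applies: 20 − 2 = 18.
§7 does not apply.
Level 18 exceeds the maximum of 17; capped at 17.
Final offense level: 17.
Criminal history: 7 prior points → Category B (7-8).
Level 17 falls in the 15-17 band.
Grid: Level 15-17 × Category B = 65-73 months.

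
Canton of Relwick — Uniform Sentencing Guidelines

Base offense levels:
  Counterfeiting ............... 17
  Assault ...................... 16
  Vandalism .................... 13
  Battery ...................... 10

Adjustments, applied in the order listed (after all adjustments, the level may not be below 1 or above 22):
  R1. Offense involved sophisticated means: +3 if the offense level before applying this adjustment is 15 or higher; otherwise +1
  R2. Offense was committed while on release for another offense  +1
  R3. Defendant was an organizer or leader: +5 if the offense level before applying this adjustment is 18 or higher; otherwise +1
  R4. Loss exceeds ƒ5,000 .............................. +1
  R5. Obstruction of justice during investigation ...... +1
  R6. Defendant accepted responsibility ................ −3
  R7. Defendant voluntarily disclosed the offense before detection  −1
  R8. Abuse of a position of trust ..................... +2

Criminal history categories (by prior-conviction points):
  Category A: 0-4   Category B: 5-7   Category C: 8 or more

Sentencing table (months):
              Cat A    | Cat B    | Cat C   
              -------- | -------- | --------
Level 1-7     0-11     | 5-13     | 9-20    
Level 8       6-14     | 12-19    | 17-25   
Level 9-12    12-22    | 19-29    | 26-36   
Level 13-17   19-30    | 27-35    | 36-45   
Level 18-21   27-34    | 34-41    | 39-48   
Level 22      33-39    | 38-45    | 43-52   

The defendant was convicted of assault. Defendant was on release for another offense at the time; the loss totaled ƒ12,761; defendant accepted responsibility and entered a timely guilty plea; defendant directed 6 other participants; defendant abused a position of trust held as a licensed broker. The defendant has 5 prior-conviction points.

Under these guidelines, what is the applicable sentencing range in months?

Base offense level for assault: 16.
R2 applies: 16 + 1 = 17.
R3 applies (level before this adjustment is 17 < 18, so +1): 17 + 1 = 18.
R4 applies: 18 + 1 = 19.
R6 applies: 19 − 3 = 16.
R8 applies: 16 + 2 = 18.
Final offense level: 18.
Criminal history: 5 prior points → Category B (5-7).
Level 18 falls in the 18-21 band.
Grid: Level 18-21 × Category B = 34-41 months.

34-41 months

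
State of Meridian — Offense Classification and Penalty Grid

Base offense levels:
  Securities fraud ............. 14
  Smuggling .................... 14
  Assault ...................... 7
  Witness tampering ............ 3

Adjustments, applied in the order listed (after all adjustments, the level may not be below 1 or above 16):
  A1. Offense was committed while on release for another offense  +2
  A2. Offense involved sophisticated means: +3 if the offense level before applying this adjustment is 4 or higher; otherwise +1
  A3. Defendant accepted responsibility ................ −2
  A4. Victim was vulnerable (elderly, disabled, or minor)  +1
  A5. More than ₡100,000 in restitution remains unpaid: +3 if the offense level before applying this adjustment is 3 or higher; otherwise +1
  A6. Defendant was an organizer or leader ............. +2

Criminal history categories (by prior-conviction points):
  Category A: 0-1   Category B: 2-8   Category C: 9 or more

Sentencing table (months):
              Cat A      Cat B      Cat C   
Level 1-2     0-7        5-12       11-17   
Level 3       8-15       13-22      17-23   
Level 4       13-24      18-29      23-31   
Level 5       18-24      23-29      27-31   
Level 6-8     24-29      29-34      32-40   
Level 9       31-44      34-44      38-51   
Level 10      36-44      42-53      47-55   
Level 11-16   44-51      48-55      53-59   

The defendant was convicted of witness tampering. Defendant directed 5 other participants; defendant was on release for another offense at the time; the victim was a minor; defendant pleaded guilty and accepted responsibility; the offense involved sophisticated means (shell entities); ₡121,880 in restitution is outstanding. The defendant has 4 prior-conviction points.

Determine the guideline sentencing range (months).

48-55 months

Base offense level for witness tampering: 3.
A1 applies: 3 + 2 = 5.
A2 applies (level before this adjustment is 5 ≥ 4, so +3): 5 + 3 = 8.
A3 applies: 8 − 2 = 6.
A4 applies: 6 + 1 = 7.
A5 applies (level before this adjustment is 7 ≥ 3, so +3): 7 + 3 = 10.
A6 applies: 10 + 2 = 12.
Final offense level: 12.
Criminal history: 4 prior points → Category B (2-8).
Level 12 falls in the 11-16 band.
Grid: Level 11-16 × Category B = 48-55 months.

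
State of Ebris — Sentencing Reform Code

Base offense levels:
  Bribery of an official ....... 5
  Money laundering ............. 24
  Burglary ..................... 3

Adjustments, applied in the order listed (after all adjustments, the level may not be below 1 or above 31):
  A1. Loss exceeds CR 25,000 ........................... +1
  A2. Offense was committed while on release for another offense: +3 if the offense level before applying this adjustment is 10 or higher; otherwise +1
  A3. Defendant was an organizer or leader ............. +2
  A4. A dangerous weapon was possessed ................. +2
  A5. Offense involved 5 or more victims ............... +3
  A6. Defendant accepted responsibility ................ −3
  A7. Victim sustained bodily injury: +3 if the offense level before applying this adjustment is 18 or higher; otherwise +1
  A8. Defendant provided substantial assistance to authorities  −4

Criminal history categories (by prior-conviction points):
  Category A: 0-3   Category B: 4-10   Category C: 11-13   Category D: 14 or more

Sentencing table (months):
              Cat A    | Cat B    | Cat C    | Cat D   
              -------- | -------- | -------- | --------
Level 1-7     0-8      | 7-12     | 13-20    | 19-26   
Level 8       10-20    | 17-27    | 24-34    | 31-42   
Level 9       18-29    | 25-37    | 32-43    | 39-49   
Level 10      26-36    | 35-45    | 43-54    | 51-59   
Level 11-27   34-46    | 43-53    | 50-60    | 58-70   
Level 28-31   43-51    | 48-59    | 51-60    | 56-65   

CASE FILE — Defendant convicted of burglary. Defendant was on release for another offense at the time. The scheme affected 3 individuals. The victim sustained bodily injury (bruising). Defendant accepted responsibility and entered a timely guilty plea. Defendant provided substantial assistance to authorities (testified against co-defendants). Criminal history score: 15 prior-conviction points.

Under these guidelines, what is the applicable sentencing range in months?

Base offense level for burglary: 3.
A2 applies (level before this adjustment is 3 < 10, so +1): 3 + 1 = 4.
A4 does not apply.
A6 applies: 4 − 3 = 1.
A7 applies (level before this adjustment is 1 < 18, so +1): 1 + 1 = 2.
A8 applies: 2 − 4 = -2.
Level -2 is below the minimum of 1; floored at 1.
Final offense level: 1.
Criminal history: 15 prior points → Category D (14+).
Level 1 falls in the 1-7 band.
Grid: Level 1-7 × Category D = 19-26 months.

19-26 months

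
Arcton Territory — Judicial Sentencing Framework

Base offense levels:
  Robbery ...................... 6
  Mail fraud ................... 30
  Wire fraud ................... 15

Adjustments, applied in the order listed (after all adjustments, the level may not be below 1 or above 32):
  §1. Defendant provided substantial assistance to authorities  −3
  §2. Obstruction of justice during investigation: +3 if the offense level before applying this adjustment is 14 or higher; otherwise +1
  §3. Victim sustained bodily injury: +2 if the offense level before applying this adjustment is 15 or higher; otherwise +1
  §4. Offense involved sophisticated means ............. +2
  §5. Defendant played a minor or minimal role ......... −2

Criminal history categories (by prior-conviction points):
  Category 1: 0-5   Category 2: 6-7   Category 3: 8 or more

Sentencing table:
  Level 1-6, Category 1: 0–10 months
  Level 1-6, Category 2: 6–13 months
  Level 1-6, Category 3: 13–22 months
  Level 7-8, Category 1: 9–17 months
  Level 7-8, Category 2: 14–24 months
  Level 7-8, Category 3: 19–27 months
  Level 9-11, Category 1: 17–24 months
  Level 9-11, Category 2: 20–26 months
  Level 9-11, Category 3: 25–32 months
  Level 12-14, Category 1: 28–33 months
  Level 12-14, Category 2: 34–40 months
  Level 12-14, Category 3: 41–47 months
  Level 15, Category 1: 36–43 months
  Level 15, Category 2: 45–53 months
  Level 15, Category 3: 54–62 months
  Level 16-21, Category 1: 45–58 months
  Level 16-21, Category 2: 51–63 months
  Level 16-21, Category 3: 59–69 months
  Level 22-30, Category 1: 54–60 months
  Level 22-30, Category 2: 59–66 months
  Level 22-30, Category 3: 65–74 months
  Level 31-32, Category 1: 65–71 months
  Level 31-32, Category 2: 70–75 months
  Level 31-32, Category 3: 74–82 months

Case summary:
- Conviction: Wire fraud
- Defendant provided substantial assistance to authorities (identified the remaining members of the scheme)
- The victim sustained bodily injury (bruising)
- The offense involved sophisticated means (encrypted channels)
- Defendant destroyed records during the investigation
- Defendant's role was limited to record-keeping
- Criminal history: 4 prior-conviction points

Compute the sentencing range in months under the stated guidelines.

28-33 months

Base offense level for wire fraud: 15.
§1 applies: 15 − 3 = 12.
§2 applies (level before this adjustment is 12 < 14, so +1): 12 + 1 = 13.
§3 applies (level before this adjustment is 13 < 15, so +1): 13 + 1 = 14.
§4 applies: 14 + 2 = 16.
§5 applies: 16 − 2 = 14.
Final offense level: 14.
Criminal history: 4 prior points → Category 1 (0-5).
Level 14 falls in the 12-14 band.
Grid: Level 12-14 × Category 1 = 28-33 months.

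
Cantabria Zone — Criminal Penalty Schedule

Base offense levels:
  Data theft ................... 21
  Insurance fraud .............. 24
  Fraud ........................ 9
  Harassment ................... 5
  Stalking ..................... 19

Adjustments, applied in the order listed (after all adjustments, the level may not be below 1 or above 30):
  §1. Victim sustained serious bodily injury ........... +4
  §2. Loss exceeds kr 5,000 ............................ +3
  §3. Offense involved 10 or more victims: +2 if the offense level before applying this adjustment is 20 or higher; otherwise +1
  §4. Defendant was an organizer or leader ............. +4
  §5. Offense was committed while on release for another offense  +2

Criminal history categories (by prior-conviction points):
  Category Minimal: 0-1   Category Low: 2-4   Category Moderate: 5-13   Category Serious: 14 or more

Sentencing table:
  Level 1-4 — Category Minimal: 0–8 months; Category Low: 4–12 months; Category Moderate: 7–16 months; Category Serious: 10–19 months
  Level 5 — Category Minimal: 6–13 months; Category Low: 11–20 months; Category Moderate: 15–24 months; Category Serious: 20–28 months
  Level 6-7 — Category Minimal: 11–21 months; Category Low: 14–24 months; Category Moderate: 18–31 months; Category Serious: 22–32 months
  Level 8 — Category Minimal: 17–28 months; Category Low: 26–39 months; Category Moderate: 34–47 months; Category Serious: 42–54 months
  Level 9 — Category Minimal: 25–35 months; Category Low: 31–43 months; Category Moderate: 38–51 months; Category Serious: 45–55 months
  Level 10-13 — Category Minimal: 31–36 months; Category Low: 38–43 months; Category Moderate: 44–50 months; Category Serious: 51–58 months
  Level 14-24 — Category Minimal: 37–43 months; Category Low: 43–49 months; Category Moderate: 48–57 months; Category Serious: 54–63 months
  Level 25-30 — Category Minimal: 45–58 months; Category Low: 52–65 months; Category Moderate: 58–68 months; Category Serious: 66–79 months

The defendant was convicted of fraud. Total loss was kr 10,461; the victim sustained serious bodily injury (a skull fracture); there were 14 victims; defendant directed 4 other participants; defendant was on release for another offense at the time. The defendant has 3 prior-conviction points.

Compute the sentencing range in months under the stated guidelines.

43-49 months

Base offense level for fraud: 9.
§1 applies: 9 + 4 = 13.
§2 applies: 13 + 3 = 16.
§3 applies (level before this adjustment is 16 < 20, so +1): 16 + 1 = 17.
§4 applies: 17 + 4 = 21.
§5 applies: 21 + 2 = 23.
Final offense level: 23.
Criminal history: 3 prior points → Category Low (2-4).
Level 23 falls in the 14-24 band.
Grid: Level 14-24 × Category Low = 43-49 months.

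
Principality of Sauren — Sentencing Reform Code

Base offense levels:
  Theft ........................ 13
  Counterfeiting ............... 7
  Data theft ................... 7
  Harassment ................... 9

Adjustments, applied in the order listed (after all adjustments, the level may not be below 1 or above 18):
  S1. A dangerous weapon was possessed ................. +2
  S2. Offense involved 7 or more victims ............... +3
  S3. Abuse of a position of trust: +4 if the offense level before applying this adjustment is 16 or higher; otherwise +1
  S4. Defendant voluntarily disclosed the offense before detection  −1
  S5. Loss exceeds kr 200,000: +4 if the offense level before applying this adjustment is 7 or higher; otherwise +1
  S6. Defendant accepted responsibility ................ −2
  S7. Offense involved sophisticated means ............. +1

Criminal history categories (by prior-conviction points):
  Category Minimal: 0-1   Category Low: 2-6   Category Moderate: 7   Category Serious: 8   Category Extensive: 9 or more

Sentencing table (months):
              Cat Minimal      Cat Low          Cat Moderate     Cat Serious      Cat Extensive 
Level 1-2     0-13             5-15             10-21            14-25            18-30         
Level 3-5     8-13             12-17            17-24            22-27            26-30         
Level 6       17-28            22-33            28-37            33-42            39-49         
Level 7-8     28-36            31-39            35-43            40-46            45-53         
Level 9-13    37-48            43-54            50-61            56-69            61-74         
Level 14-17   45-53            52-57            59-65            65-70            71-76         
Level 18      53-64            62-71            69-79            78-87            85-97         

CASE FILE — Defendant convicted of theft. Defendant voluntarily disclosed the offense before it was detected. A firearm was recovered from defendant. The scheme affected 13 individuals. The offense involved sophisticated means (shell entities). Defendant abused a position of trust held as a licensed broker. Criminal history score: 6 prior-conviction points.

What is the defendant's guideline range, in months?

62-71 months

Base offense level for theft: 13.
S1 applies: 13 + 2 = 15.
S2 applies: 15 + 3 = 18.
S3 applies (level before this adjustment is 18 ≥ 16, so +4): 18 + 4 = 22.
S4 applies: 22 − 1 = 21.
S5 does not apply.
S7 applies: 21 + 1 = 22.
Level 22 exceeds the maximum of 18; capped at 18.
Final offense level: 18.
Criminal history: 6 prior points → Category Low (2-6).
Level 18 falls in the 18 band.
Grid: Level 18 × Category Low = 62-71 months.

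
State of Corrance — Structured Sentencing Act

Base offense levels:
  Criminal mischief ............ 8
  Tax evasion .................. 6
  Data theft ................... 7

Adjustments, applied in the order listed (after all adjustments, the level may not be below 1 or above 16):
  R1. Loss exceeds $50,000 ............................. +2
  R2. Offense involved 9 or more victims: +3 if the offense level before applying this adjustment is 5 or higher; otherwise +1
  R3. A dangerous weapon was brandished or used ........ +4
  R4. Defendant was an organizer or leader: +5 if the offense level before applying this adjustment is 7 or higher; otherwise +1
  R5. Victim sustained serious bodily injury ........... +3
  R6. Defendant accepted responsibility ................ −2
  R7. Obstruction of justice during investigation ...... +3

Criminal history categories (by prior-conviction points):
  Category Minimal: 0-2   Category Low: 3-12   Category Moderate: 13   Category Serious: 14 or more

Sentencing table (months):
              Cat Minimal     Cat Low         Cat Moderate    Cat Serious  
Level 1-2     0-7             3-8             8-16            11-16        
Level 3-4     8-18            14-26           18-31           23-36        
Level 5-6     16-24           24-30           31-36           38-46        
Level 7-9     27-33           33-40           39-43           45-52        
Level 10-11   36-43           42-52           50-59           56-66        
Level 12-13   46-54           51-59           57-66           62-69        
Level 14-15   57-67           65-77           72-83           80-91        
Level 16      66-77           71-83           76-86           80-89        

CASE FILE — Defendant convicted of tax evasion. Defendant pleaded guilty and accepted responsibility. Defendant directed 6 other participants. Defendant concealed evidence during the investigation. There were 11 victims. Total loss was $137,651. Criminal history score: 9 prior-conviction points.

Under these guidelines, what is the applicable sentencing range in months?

Base offense level for tax evasion: 6.
R1 applies: 6 + 2 = 8.
R2 applies (level before this adjustment is 8 ≥ 5, so +3): 8 + 3 = 11.
R3 does not apply.
R4 applies (level before this adjustment is 11 ≥ 7, so +5): 11 + 5 = 16.
R6 applies: 16 − 2 = 14.
R7 applies: 14 + 3 = 17.
Level 17 exceeds the maximum of 16; capped at 16.
Final offense level: 16.
Criminal history: 9 prior points → Category Low (3-12).
Level 16 falls in the 16 band.
Grid: Level 16 × Category Low = 71-83 months.

71-83 months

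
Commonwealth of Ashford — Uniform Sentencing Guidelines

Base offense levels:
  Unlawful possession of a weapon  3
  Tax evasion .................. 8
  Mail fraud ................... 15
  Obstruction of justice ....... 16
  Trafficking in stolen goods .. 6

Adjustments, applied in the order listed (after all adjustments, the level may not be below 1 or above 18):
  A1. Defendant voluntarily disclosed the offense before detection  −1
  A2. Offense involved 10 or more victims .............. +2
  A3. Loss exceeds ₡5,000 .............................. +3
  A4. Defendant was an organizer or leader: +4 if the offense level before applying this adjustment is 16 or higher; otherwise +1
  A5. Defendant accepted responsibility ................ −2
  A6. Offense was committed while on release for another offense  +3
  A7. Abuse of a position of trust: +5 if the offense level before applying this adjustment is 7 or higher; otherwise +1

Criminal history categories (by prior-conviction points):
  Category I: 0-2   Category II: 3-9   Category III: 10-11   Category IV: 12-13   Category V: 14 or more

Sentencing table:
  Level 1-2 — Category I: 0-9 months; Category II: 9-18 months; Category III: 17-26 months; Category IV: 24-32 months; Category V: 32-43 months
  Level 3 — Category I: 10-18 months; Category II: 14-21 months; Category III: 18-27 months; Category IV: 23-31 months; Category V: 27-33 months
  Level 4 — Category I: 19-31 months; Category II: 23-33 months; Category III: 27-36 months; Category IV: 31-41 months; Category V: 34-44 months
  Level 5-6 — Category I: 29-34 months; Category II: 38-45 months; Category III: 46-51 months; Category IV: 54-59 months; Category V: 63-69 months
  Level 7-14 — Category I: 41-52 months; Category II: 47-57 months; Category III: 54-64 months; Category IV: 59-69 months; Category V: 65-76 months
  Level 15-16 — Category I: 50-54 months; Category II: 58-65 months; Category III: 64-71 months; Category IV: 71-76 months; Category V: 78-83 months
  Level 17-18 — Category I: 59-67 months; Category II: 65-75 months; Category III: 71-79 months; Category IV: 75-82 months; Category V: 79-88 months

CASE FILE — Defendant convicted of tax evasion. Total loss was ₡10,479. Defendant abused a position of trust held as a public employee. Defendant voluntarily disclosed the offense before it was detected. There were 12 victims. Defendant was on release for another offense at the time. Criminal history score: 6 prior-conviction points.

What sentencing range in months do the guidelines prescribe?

Base offense level for tax evasion: 8.
A1 applies: 8 − 1 = 7.
A2 applies: 7 + 2 = 9.
A3 applies: 9 + 3 = 12.
A4 does not apply.
A6 applies: 12 + 3 = 15.
A7 applies (level before this adjustment is 15 ≥ 7, so +5): 15 + 5 = 20.
Level 20 exceeds the maximum of 18; capped at 18.
Final offense level: 18.
Criminal history: 6 prior points → Category II (3-9).
Level 18 falls in the 17-18 band.
Grid: Level 17-18 × Category II = 65-75 months.

65-75 months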